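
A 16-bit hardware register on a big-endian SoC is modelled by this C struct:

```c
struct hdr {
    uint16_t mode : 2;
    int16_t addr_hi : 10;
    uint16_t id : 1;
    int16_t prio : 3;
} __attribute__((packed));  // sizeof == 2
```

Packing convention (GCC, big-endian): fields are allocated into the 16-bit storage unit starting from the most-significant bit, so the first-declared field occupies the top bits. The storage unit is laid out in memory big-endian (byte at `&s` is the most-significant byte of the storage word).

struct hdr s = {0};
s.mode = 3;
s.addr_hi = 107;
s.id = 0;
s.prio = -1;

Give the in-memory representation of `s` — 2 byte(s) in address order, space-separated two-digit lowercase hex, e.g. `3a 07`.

mode:2 = 3 → 0x3 << 14 → word 0xc000
addr_hi:10 = 107 → 0x6b << 4 → word 0xc6b0
id:1 = 0 → 0x0 << 3 → word 0xc6b0
prio:3 = -1 → 0x7 << 0 → word 0xc6b7
word = 0xc6b7 → big-endian bytes:
  [0]=0xc6  [1]=0xb7

c6 b7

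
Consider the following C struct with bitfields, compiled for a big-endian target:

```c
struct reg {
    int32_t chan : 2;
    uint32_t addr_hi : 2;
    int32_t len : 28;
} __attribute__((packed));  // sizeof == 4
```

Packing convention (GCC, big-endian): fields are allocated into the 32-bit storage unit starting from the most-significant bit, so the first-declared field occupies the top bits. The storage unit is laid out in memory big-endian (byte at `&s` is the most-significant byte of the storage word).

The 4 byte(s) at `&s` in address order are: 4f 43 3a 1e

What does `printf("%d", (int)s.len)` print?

-12371426

[0]=0x4f [1]=0x43 [2]=0x3a [3]=0x1e (big-endian) → word 0x4f433a1e
chan [30+:2] = (word>>30) & 0x3 = 1
addr_hi [28+:2] = (word>>28) & 0x3 = 0
len [0+:28] = (word>>0) & 0xfffffff = 256064030  ←
len signed 28b, MSB=1: 256064030 - 268435456 = -12371426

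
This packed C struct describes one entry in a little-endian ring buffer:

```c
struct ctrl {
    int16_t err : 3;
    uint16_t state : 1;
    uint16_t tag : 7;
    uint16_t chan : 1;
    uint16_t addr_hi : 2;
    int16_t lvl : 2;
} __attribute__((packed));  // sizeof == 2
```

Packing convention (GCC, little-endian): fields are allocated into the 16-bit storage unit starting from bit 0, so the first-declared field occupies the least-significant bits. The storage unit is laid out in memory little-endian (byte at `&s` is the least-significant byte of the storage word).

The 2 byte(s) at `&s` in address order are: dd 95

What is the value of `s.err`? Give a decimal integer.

-3

[0]=0xdd [1]=0x95 (little-endian) → word 0x95dd
err [0+:3] = (word>>0) & 0x7 = 5  ←
state [3+:1] = (word>>3) & 0x1 = 1
tag [4+:7] = (word>>4) & 0x7f = 93
chan [11+:1] = (word>>11) & 0x1 = 0
addr_hi [12+:2] = (word>>12) & 0x3 = 1
lvl [14+:2] = (word>>14) & 0x3 = 2
err signed 3b, MSB=1: 5 - 8 = -3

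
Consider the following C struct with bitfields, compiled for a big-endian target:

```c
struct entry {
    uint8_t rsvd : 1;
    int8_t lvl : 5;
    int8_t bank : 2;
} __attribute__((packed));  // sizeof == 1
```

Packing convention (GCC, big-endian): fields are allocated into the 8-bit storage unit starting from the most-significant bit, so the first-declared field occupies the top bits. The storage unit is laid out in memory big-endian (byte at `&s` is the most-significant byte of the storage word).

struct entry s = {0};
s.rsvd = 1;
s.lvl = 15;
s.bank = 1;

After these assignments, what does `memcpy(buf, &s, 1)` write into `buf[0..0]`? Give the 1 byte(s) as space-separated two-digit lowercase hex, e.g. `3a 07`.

rsvd:1 = 1 → 0x1 << 7 → word 0x80
lvl:5 = 15 → 0xf << 2 → word 0xbc
bank:2 = 1 → 0x1 << 0 → word 0xbd
word = 0xbd → big-endian bytes:
  [0]=0xbd

bd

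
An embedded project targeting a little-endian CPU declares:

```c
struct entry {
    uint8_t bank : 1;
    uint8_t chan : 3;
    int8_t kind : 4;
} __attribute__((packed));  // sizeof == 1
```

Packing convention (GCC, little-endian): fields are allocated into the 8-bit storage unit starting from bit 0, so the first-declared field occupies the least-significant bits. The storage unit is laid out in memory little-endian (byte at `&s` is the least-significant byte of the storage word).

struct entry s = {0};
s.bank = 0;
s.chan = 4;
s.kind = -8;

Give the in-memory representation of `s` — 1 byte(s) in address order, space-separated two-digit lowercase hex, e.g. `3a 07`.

88

bank (1b) val=0 bits=0x0 at bit 0: 0x00
chan (3b) val=4 bits=0x4 at bit 1: 0x08
kind (4b) val=-8 bits=0x8 at bit 4: 0x88
word = 0x88 → little-endian bytes:
  [0]=0x88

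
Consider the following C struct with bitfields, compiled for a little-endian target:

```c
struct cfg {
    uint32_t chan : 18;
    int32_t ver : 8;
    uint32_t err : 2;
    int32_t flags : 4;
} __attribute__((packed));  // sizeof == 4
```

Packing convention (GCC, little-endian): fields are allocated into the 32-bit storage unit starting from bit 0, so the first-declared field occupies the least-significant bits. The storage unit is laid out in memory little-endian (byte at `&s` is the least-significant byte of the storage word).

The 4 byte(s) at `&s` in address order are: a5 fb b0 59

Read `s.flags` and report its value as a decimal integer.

5

[0]=0xa5 [1]=0xfb [2]=0xb0 [3]=0x59 (little-endian) → word 0x59b0fba5
chan:18 @ bit 0 → (0x59b0fba5>>0)&0x3ffff = 0xfba5
ver:8 @ bit 18 → (0x59b0fba5>>18)&0xff = 0x6c
err:2 @ bit 26 → (0x59b0fba5>>26)&0x3 = 0x2
flags:4 @ bit 28 → (0x59b0fba5>>28)&0xf = 0x5  ←
flags signed 4b, MSB=0: value = 5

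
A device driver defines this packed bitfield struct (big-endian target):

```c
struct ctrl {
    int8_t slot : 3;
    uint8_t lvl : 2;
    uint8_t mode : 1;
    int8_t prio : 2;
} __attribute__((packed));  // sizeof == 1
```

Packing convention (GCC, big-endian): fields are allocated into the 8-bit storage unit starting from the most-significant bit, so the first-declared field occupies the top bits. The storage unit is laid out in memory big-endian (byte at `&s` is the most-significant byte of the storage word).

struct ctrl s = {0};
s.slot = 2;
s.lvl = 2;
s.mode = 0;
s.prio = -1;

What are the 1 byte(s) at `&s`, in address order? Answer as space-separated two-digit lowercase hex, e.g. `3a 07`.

slot (3b) val=2 bits=0x2 at bit 5: 0x40
lvl (2b) val=2 bits=0x2 at bit 3: 0x50
mode (1b) val=0 bits=0x0 at bit 2: 0x50
prio (2b) val=-1 bits=0x3 at bit 0: 0x53
word = 0x53 → big-endian bytes:
  [0]=0x53

53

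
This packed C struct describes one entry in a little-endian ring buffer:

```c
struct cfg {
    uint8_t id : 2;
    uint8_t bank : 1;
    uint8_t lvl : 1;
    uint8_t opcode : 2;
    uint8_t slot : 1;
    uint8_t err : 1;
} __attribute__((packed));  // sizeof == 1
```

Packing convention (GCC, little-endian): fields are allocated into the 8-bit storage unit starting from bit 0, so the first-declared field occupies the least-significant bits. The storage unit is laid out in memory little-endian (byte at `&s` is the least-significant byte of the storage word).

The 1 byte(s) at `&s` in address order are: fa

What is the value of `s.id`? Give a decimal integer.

[0]=0xfa (little-endian) → word 0xfa
id:2 @ bit 0 → (0xfa>>0)&0x3 = 0x2  ←
bank:1 @ bit 2 → (0xfa>>2)&0x1 = 0x0
lvl:1 @ bit 3 → (0xfa>>3)&0x1 = 0x1
opcode:2 @ bit 4 → (0xfa>>4)&0x3 = 0x3
slot:1 @ bit 6 → (0xfa>>6)&0x1 = 0x1
err:1 @ bit 7 → (0xfa>>7)&0x1 = 0x1

2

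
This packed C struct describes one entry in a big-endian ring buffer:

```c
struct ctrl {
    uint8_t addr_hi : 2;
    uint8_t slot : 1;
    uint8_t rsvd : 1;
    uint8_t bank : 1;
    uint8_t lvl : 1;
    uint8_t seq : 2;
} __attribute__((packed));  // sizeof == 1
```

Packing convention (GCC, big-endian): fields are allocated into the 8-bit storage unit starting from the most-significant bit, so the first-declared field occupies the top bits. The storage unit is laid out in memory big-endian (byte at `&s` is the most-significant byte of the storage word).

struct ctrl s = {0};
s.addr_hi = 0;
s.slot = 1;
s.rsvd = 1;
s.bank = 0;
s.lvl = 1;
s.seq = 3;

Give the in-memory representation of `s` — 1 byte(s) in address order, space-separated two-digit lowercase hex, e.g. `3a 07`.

addr_hi:2 = 0 → 0x0 << 6 → word 0x00
slot:1 = 1 → 0x1 << 5 → word 0x20
rsvd:1 = 1 → 0x1 << 4 → word 0x30
bank:1 = 0 → 0x0 << 3 → word 0x30
lvl:1 = 1 → 0x1 << 2 → word 0x34
seq:2 = 3 → 0x3 << 0 → word 0x37
word = 0x37 → big-endian bytes:
  [0]=0x37

37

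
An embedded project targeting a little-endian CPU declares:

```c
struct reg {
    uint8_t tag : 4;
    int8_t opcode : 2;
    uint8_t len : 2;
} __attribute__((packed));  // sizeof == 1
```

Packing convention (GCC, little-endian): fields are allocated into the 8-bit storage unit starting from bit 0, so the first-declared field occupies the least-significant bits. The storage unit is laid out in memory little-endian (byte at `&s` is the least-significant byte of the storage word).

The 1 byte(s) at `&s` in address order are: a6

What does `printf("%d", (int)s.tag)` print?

6

[0]=0xa6 (little-endian) → word 0xa6
tag [0+:4] = (word>>0) & 0xf = 6  ←
opcode [4+:2] = (word>>4) & 0x3 = 2
len [6+:2] = (word>>6) & 0x3 = 2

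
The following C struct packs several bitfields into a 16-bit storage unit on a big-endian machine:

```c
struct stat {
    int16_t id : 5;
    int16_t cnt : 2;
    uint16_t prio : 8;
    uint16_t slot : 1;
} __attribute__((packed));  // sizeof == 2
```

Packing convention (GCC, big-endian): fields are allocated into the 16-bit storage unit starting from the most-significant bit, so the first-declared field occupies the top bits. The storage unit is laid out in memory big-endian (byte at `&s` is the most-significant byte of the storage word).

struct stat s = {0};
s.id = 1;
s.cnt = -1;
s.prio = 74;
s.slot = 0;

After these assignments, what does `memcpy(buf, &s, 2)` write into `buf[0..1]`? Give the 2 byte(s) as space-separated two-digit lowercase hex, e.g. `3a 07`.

id:5 = 1 → 0x1 << 11 → word 0x0800
cnt:2 = -1 → 0x3 << 9 → word 0x0e00
prio:8 = 74 → 0x4a << 1 → word 0x0e94
slot:1 = 0 → 0x0 << 0 → word 0x0e94
word = 0x0e94 → big-endian bytes:
  [0]=0x0e  [1]=0x94

0e 94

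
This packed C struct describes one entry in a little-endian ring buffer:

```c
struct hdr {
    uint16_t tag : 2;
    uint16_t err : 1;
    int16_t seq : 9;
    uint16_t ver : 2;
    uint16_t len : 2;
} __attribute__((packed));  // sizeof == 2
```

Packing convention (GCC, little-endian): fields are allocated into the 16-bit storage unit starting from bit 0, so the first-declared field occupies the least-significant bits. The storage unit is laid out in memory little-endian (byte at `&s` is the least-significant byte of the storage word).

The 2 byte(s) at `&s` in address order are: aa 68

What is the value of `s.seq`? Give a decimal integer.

-235

[0]=0xaa [1]=0x68 (little-endian) → word 0x68aa
tag [0+:2] = (word>>0) & 0x3 = 2
err [2+:1] = (word>>2) & 0x1 = 0
seq [3+:9] = (word>>3) & 0x1ff = 277  ←
ver [12+:2] = (word>>12) & 0x3 = 2
len [14+:2] = (word>>14) & 0x3 = 1
seq signed 9b, MSB=1: 277 - 512 = -235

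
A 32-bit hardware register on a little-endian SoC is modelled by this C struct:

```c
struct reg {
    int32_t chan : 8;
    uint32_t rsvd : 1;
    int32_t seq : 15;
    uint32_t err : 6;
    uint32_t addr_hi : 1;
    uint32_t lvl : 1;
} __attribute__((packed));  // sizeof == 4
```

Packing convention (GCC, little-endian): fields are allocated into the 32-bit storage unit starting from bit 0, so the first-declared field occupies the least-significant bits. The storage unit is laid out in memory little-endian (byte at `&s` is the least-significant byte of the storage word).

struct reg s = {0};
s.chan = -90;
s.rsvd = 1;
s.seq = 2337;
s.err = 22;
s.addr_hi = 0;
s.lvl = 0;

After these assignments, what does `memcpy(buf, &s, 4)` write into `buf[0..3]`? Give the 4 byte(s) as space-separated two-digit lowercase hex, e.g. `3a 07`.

[0+:8] chan=-90 & 0xff = 0xa6; word=0x000000a6
[8+:1] rsvd=1 & 0x1 = 0x1; word=0x000001a6
[9+:15] seq=2337 & 0x7fff = 0x921; word=0x001243a6
[24+:6] err=22 & 0x3f = 0x16; word=0x161243a6
[30+:1] addr_hi=0 & 0x1 = 0x0; word=0x161243a6
[31+:1] lvl=0 & 0x1 = 0x0; word=0x161243a6
word = 0x161243a6 → little-endian bytes:
  [0]=0xa6  [1]=0x43  [2]=0x12  [3]=0x16

a6 43 12 16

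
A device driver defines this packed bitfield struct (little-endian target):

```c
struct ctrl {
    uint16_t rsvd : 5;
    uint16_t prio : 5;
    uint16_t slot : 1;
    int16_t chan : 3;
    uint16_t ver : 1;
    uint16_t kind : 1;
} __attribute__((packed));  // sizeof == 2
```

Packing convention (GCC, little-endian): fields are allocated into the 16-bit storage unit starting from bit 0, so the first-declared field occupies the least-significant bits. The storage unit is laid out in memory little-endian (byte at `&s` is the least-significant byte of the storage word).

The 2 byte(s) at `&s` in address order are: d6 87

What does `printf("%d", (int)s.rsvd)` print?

22

[0]=0xd6 [1]=0x87 (little-endian) → word 0x87d6
rsvd [0+:5] = (word>>0) & 0x1f = 22  ←
prio [5+:5] = (word>>5) & 0x1f = 30
slot [10+:1] = (word>>10) & 0x1 = 1
chan [11+:3] = (word>>11) & 0x7 = 0
ver [14+:1] = (word>>14) & 0x1 = 0
kind [15+:1] = (word>>15) & 0x1 = 1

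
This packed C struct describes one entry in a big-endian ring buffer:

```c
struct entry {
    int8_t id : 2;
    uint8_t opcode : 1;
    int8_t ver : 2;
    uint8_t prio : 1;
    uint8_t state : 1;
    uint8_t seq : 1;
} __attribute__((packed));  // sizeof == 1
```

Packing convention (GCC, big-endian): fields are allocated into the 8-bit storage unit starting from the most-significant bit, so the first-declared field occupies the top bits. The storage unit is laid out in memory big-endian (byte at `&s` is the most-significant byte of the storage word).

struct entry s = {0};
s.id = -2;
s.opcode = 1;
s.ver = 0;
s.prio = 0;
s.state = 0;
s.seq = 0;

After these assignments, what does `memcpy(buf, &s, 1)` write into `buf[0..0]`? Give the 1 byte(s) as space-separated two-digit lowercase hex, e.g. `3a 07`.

a0

[6+:2] id=-2 & 0x3 = 0x2; word=0x80
[5+:1] opcode=1 & 0x1 = 0x1; word=0xa0
[3+:2] ver=0 & 0x3 = 0x0; word=0xa0
[2+:1] prio=0 & 0x1 = 0x0; word=0xa0
[1+:1] state=0 & 0x1 = 0x0; word=0xa0
[0+:1] seq=0 & 0x1 = 0x0; word=0xa0
word = 0xa0 → big-endian bytes:
  [0]=0xa0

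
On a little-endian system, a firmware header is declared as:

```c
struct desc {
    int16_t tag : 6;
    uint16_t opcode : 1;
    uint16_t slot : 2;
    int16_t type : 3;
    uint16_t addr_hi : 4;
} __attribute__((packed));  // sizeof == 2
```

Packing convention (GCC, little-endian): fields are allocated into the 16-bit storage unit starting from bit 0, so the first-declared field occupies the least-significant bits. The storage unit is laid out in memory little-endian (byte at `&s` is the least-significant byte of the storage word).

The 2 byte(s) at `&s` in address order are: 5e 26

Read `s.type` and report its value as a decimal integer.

[0]=0x5e [1]=0x26 (little-endian) → word 0x265e
tag:6 @ bit 0 → (0x265e>>0)&0x3f = 0x1e
opcode:1 @ bit 6 → (0x265e>>6)&0x1 = 0x1
slot:2 @ bit 7 → (0x265e>>7)&0x3 = 0x0
type:3 @ bit 9 → (0x265e>>9)&0x7 = 0x3  ←
addr_hi:4 @ bit 12 → (0x265e>>12)&0xf = 0x2
type signed 3b, MSB=0: value = 3

3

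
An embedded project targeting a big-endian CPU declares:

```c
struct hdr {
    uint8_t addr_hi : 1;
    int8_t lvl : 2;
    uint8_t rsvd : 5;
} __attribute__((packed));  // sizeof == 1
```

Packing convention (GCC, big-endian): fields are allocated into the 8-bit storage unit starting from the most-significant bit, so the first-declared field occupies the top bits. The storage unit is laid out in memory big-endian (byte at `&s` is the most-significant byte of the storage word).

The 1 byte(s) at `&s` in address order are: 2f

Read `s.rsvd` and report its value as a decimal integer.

15

[0]=0x2f (big-endian) → word 0x2f
addr_hi:1 @ bit 7 → (0x2f>>7)&0x1 = 0x0
lvl:2 @ bit 5 → (0x2f>>5)&0x3 = 0x1
rsvd:5 @ bit 0 → (0x2f>>0)&0x1f = 0xf  ←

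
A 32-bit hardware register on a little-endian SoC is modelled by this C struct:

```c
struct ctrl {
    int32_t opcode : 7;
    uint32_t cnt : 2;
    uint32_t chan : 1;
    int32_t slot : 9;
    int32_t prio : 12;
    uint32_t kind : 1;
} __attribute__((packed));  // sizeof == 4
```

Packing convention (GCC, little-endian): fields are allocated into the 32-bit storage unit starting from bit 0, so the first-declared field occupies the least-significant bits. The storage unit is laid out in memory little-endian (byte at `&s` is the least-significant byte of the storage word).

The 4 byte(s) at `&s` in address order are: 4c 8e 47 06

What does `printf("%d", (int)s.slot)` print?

-29

[0]=0x4c [1]=0x8e [2]=0x47 [3]=0x06 (little-endian) → word 0x06478e4c
opcode:7 @ bit 0 → (0x06478e4c>>0)&0x7f = 0x4c
cnt:2 @ bit 7 → (0x06478e4c>>7)&0x3 = 0x0
chan:1 @ bit 9 → (0x06478e4c>>9)&0x1 = 0x1
slot:9 @ bit 10 → (0x06478e4c>>10)&0x1ff = 0x1e3  ←
prio:12 @ bit 19 → (0x06478e4c>>19)&0xfff = 0xc8
kind:1 @ bit 31 → (0x06478e4c>>31)&0x1 = 0x0
slot signed 9b, MSB=1: 483 - 512 = -29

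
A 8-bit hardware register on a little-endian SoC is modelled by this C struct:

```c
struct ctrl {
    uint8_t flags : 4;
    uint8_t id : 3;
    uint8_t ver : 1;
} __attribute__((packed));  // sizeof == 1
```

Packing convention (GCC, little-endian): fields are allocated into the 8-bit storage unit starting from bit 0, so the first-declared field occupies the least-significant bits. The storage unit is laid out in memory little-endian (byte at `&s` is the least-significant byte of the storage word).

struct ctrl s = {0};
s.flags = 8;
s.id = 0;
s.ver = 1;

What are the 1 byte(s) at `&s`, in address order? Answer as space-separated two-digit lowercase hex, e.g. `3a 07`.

88

[0+:4] flags=8 & 0xf = 0x8; word=0x08
[4+:3] id=0 & 0x7 = 0x0; word=0x08
[7+:1] ver=1 & 0x1 = 0x1; word=0x88
word = 0x88 → little-endian bytes:
  [0]=0x88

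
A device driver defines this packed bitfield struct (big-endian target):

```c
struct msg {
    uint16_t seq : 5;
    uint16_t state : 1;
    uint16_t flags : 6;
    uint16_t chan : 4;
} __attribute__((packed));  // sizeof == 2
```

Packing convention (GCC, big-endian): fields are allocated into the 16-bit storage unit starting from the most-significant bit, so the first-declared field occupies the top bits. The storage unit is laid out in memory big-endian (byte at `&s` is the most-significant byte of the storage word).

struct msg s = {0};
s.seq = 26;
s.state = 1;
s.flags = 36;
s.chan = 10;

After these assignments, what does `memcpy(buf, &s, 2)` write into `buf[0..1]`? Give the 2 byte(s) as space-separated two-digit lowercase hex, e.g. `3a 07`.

d6 4a

[11+:5] seq=26 & 0x1f = 0x1a; word=0xd000
[10+:1] state=1 & 0x1 = 0x1; word=0xd400
[4+:6] flags=36 & 0x3f = 0x24; word=0xd640
[0+:4] chan=10 & 0xf = 0xa; word=0xd64a
word = 0xd64a → big-endian bytes:
  [0]=0xd6  [1]=0x4a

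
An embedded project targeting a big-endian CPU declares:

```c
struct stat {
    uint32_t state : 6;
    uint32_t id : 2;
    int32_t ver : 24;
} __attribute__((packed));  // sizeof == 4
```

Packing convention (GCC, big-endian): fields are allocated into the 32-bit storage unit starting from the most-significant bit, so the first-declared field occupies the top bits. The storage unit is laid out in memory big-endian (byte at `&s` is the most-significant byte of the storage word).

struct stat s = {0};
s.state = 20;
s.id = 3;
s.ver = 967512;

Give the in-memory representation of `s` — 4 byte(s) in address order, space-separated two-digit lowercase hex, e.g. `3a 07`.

53 0e c3 58

state:6 = 20 → 0x14 << 26 → word 0x50000000
id:2 = 3 → 0x3 << 24 → word 0x53000000
ver:24 = 967512 → 0xec358 << 0 → word 0x530ec358
word = 0x530ec358 → big-endian bytes:
  [0]=0x53  [1]=0x0e  [2]=0xc3  [3]=0x58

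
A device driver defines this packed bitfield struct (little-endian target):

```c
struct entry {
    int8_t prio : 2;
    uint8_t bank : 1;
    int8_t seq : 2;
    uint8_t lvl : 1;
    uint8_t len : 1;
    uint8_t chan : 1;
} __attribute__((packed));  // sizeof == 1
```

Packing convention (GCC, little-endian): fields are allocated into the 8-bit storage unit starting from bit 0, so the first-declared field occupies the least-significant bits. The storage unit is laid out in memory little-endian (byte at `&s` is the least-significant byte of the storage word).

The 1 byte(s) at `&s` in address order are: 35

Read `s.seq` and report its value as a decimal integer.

-2

[0]=0x35 (little-endian) → word 0x35
prio:2 @ bit 0 → (0x35>>0)&0x3 = 0x1
bank:1 @ bit 2 → (0x35>>2)&0x1 = 0x1
seq:2 @ bit 3 → (0x35>>3)&0x3 = 0x2  ←
lvl:1 @ bit 5 → (0x35>>5)&0x1 = 0x1
len:1 @ bit 6 → (0x35>>6)&0x1 = 0x0
chan:1 @ bit 7 → (0x35>>7)&0x1 = 0x0
seq signed 2b, MSB=1: 2 - 4 = -2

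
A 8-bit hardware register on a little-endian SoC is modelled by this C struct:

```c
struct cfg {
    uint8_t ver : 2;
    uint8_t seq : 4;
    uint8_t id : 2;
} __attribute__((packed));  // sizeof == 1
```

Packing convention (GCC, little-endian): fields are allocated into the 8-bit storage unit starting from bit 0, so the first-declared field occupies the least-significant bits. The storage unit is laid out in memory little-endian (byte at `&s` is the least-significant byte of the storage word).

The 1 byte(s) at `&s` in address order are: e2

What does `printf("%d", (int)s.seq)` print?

[0]=0xe2 (little-endian) → word 0xe2
ver [0+:2] = (word>>0) & 0x3 = 2
seq [2+:4] = (word>>2) & 0xf = 8  ←
id [6+:2] = (word>>6) & 0x3 = 3

8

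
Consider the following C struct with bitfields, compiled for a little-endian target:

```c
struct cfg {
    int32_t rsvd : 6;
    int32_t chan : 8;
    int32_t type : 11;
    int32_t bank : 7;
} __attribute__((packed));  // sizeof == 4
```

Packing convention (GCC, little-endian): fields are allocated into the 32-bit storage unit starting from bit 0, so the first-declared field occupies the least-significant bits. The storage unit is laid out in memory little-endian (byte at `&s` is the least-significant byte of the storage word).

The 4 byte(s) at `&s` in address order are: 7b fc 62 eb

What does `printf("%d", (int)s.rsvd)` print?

[0]=0x7b [1]=0xfc [2]=0x62 [3]=0xeb (little-endian) → word 0xeb62fc7b
rsvd:6 @ bit 0 → (0xeb62fc7b>>0)&0x3f = 0x3b  ←
chan:8 @ bit 6 → (0xeb62fc7b>>6)&0xff = 0xf1
type:11 @ bit 14 → (0xeb62fc7b>>14)&0x7ff = 0x58b
bank:7 @ bit 25 → (0xeb62fc7b>>25)&0x7f = 0x75
rsvd signed 6b, MSB=1: 59 - 64 = -5

-5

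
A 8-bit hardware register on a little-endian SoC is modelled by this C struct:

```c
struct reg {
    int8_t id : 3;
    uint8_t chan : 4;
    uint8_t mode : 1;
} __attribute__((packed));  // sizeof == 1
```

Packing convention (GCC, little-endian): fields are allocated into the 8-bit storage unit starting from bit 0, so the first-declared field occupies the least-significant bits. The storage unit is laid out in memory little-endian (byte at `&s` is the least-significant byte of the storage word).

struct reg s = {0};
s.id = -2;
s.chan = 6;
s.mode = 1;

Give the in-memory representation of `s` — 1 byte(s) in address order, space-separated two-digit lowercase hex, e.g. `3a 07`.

b6

id:3 = -2 → 0x6 << 0 → word 0x06
chan:4 = 6 → 0x6 << 3 → word 0x36
mode:1 = 1 → 0x1 << 7 → word 0xb6
word = 0xb6 → little-endian bytes:
  [0]=0xb6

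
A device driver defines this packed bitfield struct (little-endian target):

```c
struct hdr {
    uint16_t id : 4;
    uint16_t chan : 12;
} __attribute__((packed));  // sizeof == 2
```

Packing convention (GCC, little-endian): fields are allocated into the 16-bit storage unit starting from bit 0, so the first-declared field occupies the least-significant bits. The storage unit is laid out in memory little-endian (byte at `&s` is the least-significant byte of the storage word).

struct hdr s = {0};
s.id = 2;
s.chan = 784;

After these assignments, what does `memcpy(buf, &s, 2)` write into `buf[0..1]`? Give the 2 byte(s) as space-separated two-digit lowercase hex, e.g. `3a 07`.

id:4 = 2 → 0x2 << 0 → word 0x0002
chan:12 = 784 → 0x310 << 4 → word 0x3102
word = 0x3102 → little-endian bytes:
  [0]=0x02  [1]=0x31

02 31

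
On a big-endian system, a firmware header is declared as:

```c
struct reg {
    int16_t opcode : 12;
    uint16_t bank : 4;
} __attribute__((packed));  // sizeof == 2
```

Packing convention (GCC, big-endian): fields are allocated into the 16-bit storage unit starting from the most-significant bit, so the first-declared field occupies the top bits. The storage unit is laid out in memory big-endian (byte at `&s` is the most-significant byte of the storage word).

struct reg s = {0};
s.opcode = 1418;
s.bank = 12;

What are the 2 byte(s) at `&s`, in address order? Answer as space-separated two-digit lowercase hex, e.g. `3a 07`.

58 ac

[4+:12] opcode=1418 & 0xfff = 0x58a; word=0x58a0
[0+:4] bank=12 & 0xf = 0xc; word=0x58ac
word = 0x58ac → big-endian bytes:
  [0]=0x58  [1]=0xac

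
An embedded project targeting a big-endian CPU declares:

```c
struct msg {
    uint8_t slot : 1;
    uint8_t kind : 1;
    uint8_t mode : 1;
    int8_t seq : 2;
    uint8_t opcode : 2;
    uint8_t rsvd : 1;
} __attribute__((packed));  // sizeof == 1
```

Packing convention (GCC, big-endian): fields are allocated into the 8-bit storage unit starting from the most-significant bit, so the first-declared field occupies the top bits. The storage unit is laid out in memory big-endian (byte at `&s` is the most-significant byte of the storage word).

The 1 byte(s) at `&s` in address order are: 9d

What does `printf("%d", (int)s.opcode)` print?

2

[0]=0x9d (big-endian) → word 0x9d
slot [7+:1] = (word>>7) & 0x1 = 1
kind [6+:1] = (word>>6) & 0x1 = 0
mode [5+:1] = (word>>5) & 0x1 = 0
seq [3+:2] = (word>>3) & 0x3 = 3
opcode [1+:2] = (word>>1) & 0x3 = 2  ←
rsvd [0+:1] = (word>>0) & 0x1 = 1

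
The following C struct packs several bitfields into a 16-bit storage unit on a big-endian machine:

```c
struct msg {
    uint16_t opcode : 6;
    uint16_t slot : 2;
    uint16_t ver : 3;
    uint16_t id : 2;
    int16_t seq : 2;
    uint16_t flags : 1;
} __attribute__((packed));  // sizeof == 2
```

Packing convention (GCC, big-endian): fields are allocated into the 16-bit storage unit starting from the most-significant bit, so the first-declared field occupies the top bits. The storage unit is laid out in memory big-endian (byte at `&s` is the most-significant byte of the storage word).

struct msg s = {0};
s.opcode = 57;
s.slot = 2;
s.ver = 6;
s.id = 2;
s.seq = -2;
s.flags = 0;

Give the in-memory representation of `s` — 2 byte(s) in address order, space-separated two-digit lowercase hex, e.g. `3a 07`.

opcode:6 = 57 → 0x39 << 10 → word 0xe400
slot:2 = 2 → 0x2 << 8 → word 0xe600
ver:3 = 6 → 0x6 << 5 → word 0xe6c0
id:2 = 2 → 0x2 << 3 → word 0xe6d0
seq:2 = -2 → 0x2 << 1 → word 0xe6d4
flags:1 = 0 → 0x0 << 0 → word 0xe6d4
word = 0xe6d4 → big-endian bytes:
  [0]=0xe6  [1]=0xd4

e6 d4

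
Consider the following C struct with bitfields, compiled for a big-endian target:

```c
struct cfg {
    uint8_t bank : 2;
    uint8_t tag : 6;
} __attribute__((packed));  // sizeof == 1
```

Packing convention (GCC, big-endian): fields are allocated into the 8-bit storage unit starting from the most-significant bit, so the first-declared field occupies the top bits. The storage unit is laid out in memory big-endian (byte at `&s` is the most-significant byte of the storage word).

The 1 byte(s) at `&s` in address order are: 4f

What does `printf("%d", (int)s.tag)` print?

15

[0]=0x4f (big-endian) → word 0x4f
bank:2 @ bit 6 → (0x4f>>6)&0x3 = 0x1
tag:6 @ bit 0 → (0x4f>>0)&0x3f = 0xf  ←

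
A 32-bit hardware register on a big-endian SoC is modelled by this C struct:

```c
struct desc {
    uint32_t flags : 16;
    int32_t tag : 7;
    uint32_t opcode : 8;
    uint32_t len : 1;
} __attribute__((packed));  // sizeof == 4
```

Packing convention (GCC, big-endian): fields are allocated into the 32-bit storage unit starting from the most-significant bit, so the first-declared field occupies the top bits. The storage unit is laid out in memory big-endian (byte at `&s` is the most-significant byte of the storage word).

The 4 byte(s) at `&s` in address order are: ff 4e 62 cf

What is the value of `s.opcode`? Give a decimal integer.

103

[0]=0xff [1]=0x4e [2]=0x62 [3]=0xcf (big-endian) → word 0xff4e62cf
flags:16 @ bit 16 → (0xff4e62cf>>16)&0xffff = 0xff4e
tag:7 @ bit 9 → (0xff4e62cf>>9)&0x7f = 0x31
opcode:8 @ bit 1 → (0xff4e62cf>>1)&0xff = 0x67  ←
len:1 @ bit 0 → (0xff4e62cf>>0)&0x1 = 0x1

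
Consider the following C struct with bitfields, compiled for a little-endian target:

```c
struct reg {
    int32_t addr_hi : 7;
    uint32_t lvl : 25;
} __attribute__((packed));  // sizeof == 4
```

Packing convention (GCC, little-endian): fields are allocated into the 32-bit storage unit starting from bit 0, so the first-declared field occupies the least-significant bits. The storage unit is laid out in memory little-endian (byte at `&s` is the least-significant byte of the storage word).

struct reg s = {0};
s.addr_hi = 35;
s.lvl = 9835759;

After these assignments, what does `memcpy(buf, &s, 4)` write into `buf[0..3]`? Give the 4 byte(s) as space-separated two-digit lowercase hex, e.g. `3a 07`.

a3 77 0a 4b

addr_hi (7b) val=35 bits=0x23 at bit 0: 0x00000023
lvl (25b) val=9835759 bits=0x9614ef at bit 7: 0x4b0a77a3
word = 0x4b0a77a3 → little-endian bytes:
  [0]=0xa3  [1]=0x77  [2]=0x0a  [3]=0x4b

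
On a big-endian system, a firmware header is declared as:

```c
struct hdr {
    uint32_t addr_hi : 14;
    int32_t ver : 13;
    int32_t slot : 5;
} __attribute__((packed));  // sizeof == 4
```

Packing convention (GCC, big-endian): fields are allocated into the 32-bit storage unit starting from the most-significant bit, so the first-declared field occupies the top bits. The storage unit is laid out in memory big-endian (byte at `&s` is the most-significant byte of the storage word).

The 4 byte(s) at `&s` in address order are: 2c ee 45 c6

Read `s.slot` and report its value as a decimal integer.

6

[0]=0x2c [1]=0xee [2]=0x45 [3]=0xc6 (big-endian) → word 0x2cee45c6
addr_hi:14 @ bit 18 → (0x2cee45c6>>18)&0x3fff = 0xb3b
ver:13 @ bit 5 → (0x2cee45c6>>5)&0x1fff = 0x122e
slot:5 @ bit 0 → (0x2cee45c6>>0)&0x1f = 0x6  ←
slot signed 5b, MSB=0: value = 6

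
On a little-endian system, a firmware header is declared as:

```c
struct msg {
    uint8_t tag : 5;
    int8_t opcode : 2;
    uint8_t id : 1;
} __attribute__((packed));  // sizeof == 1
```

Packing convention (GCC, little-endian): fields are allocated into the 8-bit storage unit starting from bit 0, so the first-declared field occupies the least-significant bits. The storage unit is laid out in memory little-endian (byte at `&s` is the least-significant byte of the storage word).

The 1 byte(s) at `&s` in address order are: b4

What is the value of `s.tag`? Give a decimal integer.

[0]=0xb4 (little-endian) → word 0xb4
tag [0+:5] = (word>>0) & 0x1f = 20  ←
opcode [5+:2] = (word>>5) & 0x3 = 1
id [7+:1] = (word>>7) & 0x1 = 1

20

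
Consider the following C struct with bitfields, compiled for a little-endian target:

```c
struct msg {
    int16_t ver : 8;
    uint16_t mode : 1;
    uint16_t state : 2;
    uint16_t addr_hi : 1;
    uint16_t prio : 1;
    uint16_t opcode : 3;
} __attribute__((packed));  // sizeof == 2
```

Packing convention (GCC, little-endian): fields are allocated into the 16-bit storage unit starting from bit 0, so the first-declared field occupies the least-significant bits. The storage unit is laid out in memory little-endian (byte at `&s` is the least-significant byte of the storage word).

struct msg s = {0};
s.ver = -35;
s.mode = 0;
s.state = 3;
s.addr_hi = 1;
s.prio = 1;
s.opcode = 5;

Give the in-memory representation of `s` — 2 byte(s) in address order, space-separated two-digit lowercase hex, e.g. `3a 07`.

[0+:8] ver=-35 & 0xff = 0xdd; word=0x00dd
[8+:1] mode=0 & 0x1 = 0x0; word=0x00dd
[9+:2] state=3 & 0x3 = 0x3; word=0x06dd
[11+:1] addr_hi=1 & 0x1 = 0x1; word=0x0edd
[12+:1] prio=1 & 0x1 = 0x1; word=0x1edd
[13+:3] opcode=5 & 0x7 = 0x5; word=0xbedd
word = 0xbedd → little-endian bytes:
  [0]=0xdd  [1]=0xbe

dd be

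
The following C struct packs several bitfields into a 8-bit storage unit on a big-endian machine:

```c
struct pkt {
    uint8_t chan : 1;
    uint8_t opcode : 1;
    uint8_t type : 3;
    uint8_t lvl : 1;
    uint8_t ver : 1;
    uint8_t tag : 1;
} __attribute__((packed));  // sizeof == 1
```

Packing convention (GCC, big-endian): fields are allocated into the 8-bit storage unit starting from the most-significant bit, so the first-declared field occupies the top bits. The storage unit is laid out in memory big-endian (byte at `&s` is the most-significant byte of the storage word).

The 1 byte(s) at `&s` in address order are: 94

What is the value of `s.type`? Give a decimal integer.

2

[0]=0x94 (big-endian) → word 0x94
chan:1 @ bit 7 → (0x94>>7)&0x1 = 0x1
opcode:1 @ bit 6 → (0x94>>6)&0x1 = 0x0
type:3 @ bit 3 → (0x94>>3)&0x7 = 0x2  ←
lvl:1 @ bit 2 → (0x94>>2)&0x1 = 0x1
ver:1 @ bit 1 → (0x94>>1)&0x1 = 0x0
tag:1 @ bit 0 → (0x94>>0)&0x1 = 0x0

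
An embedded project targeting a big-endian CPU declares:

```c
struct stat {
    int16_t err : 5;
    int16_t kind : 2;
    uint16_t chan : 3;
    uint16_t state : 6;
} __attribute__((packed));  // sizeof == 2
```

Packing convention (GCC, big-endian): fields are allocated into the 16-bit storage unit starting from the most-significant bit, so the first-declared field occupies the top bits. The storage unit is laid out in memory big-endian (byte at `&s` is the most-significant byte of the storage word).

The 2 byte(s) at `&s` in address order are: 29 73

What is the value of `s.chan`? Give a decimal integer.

5

[0]=0x29 [1]=0x73 (big-endian) → word 0x2973
err [11+:5] = (word>>11) & 0x1f = 5
kind [9+:2] = (word>>9) & 0x3 = 0
chan [6+:3] = (word>>6) & 0x7 = 5  ←
state [0+:6] = (word>>0) & 0x3f = 51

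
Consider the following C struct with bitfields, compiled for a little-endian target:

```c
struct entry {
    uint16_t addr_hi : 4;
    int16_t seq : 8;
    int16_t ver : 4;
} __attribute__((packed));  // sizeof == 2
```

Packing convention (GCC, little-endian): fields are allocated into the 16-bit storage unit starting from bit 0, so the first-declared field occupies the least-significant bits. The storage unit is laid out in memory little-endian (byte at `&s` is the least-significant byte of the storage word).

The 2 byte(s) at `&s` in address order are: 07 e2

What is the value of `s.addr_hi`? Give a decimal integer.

[0]=0x07 [1]=0xe2 (little-endian) → word 0xe207
addr_hi [0+:4] = (word>>0) & 0xf = 7  ←
seq [4+:8] = (word>>4) & 0xff = 32
ver [12+:4] = (word>>12) & 0xf = 14

7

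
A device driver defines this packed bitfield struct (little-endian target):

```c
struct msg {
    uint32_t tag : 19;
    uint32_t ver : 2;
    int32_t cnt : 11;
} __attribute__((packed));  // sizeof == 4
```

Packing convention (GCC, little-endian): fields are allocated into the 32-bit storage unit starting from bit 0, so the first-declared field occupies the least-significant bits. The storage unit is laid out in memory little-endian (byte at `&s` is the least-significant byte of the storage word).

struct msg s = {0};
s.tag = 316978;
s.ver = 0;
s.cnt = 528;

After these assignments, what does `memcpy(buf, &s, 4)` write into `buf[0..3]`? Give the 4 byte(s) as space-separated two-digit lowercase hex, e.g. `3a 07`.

[0+:19] tag=316978 & 0x7ffff = 0x4d632; word=0x0004d632
[19+:2] ver=0 & 0x3 = 0x0; word=0x0004d632
[21+:11] cnt=528 & 0x7ff = 0x210; word=0x4204d632
word = 0x4204d632 → little-endian bytes:
  [0]=0x32  [1]=0xd6  [2]=0x04  [3]=0x42

32 d6 04 42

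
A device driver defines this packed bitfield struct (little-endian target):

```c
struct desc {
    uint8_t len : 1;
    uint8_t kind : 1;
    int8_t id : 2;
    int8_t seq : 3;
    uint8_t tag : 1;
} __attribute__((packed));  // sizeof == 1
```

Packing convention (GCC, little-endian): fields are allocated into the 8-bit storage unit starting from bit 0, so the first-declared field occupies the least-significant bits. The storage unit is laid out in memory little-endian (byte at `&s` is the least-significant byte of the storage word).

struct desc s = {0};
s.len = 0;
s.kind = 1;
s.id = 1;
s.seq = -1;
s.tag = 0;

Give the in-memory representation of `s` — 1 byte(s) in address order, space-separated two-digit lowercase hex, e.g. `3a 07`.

len (1b) val=0 bits=0x0 at bit 0: 0x00
kind (1b) val=1 bits=0x1 at bit 1: 0x02
id (2b) val=1 bits=0x1 at bit 2: 0x06
seq (3b) val=-1 bits=0x7 at bit 4: 0x76
tag (1b) val=0 bits=0x0 at bit 7: 0x76
word = 0x76 → little-endian bytes:
  [0]=0x76

76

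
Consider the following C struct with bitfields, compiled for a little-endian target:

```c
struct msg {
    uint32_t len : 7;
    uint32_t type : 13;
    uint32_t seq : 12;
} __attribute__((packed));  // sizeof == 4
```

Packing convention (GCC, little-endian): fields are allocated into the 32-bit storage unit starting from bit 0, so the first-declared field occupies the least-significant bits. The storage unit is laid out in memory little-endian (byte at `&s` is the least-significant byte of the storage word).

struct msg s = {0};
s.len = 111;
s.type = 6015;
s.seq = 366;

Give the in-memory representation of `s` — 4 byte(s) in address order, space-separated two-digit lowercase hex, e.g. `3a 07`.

len (7b) val=111 bits=0x6f at bit 0: 0x0000006f
type (13b) val=6015 bits=0x177f at bit 7: 0x000bbfef
seq (12b) val=366 bits=0x16e at bit 20: 0x16ebbfef
word = 0x16ebbfef → little-endian bytes:
  [0]=0xef  [1]=0xbf  [2]=0xeb  [3]=0x16

ef bf eb 16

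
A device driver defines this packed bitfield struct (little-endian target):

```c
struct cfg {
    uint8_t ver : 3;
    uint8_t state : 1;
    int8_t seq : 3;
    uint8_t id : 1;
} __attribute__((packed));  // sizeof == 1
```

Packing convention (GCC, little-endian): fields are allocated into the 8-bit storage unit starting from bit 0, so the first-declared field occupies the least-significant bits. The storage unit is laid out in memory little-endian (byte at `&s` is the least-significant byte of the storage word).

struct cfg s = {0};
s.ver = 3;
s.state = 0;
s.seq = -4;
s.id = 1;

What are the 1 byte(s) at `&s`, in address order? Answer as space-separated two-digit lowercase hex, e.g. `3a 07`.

[0+:3] ver=3 & 0x7 = 0x3; word=0x03
[3+:1] state=0 & 0x1 = 0x0; word=0x03
[4+:3] seq=-4 & 0x7 = 0x4; word=0x43
[7+:1] id=1 & 0x1 = 0x1; word=0xc3
word = 0xc3 → little-endian bytes:
  [0]=0xc3

c3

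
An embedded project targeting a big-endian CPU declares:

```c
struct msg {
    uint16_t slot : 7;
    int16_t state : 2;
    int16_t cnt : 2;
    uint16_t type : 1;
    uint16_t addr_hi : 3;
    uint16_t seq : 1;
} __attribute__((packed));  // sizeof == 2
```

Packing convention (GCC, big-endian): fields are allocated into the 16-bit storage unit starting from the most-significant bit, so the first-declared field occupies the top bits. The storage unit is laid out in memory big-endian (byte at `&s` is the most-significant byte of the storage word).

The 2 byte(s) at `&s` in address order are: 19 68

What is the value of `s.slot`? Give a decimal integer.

12

[0]=0x19 [1]=0x68 (big-endian) → word 0x1968
slot [9+:7] = (word>>9) & 0x7f = 12  ←
state [7+:2] = (word>>7) & 0x3 = 2
cnt [5+:2] = (word>>5) & 0x3 = 3
type [4+:1] = (word>>4) & 0x1 = 0
addr_hi [1+:3] = (word>>1) & 0x7 = 4
seq [0+:1] = (word>>0) & 0x1 = 0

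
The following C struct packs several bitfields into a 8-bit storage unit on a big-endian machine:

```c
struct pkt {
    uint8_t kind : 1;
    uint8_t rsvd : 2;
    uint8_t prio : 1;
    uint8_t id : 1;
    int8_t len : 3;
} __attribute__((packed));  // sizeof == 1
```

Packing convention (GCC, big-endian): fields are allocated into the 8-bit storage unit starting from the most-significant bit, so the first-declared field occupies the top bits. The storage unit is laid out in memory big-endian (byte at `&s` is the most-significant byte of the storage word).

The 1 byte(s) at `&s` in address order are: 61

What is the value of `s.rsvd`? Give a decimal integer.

[0]=0x61 (big-endian) → word 0x61
kind:1 @ bit 7 → (0x61>>7)&0x1 = 0x0
rsvd:2 @ bit 5 → (0x61>>5)&0x3 = 0x3  ←
prio:1 @ bit 4 → (0x61>>4)&0x1 = 0x0
id:1 @ bit 3 → (0x61>>3)&0x1 = 0x0
len:3 @ bit 0 → (0x61>>0)&0x7 = 0x1

3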